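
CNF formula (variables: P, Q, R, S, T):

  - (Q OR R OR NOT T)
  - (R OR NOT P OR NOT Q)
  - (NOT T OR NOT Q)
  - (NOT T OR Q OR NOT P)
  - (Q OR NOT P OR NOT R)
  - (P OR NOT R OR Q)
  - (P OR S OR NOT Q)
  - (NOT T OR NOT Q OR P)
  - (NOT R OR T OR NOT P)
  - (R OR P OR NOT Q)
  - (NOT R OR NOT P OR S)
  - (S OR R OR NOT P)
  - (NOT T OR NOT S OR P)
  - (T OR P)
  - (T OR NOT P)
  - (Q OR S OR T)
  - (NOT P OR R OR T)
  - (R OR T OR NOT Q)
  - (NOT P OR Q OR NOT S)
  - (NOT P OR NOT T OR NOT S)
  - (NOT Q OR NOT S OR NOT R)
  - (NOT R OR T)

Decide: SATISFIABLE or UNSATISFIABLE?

P = True:
  propagation gives T=True, Q=False; an empty clause results — contradiction.
P = False:
  propagation gives T=True, Q=False, R=True; an empty clause results — contradiction.
Every branch closes, so no satisfying assignment exists.

UNSATISFIABLE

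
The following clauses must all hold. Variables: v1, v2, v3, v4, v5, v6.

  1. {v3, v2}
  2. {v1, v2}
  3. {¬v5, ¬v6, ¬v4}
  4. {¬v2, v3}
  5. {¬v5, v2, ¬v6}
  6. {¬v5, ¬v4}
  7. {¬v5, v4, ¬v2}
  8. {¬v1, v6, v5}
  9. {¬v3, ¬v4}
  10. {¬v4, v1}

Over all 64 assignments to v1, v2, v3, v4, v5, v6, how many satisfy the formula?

5

Satisfying assignments:
  v1=0 v2=1 v3=1 v4=0 v5=0 v6=0
  v1=0 v2=1 v3=1 v4=0 v5=0 v6=1
  v1=1 v2=0 v3=1 v4=0 v5=0 v6=1
  v1=1 v2=0 v3=1 v4=0 v5=1 v6=0
  v1=1 v2=1 v3=1 v4=0 v5=0 v6=1
That's 5 in total.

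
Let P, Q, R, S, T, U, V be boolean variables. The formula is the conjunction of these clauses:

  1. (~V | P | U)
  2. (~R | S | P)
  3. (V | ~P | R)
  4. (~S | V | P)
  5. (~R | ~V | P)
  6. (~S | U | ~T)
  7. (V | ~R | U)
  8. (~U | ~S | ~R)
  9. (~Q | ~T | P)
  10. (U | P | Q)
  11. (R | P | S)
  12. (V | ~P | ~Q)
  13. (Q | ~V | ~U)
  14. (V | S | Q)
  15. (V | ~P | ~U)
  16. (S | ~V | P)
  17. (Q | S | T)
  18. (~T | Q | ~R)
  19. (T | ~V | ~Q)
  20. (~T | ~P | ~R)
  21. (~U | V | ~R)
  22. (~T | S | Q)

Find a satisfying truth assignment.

P = T, Q = T, R = F, S = F, T = T, U = F, V = T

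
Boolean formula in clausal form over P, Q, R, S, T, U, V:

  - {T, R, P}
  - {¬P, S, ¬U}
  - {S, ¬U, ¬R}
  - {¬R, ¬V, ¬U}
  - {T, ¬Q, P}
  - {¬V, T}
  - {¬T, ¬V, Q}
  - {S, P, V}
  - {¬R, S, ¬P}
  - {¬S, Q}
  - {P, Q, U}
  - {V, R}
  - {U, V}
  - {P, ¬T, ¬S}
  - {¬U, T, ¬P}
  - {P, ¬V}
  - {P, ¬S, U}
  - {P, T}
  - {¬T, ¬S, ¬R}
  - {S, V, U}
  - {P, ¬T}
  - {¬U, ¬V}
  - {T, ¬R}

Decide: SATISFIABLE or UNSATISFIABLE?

Try P = True.
Set Q = True and propagate.
Branch on R: take R = False.
  then V is forced to True.
  then T is forced to True.
  then U is forced to False.
S is now unconstrained; take S = False.
So P = T  Q = T  R = F  S = F  T = T  U = F  V = T is a satisfying assignment.

SATISFIABLE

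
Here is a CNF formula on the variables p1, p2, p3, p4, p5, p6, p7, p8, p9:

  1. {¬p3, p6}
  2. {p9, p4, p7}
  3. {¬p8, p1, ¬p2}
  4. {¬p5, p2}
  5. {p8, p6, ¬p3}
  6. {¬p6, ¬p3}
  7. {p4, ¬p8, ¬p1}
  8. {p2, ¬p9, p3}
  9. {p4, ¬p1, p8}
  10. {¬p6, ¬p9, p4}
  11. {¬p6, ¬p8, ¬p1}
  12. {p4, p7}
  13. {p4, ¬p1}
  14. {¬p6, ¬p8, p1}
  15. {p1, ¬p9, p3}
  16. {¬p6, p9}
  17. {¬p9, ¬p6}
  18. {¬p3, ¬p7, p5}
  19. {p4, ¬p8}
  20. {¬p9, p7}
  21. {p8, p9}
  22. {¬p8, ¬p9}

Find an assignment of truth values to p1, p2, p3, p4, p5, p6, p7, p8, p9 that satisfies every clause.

p4 occurs only positively in the remaining clauses — set p4 = True.
Try p1 = True.
Try p2 = True.
Branch on p3: take p3 = False.
For the remaining variables, p5 = False, p6 = False, p7 = True, p8 = True, p9 = False works.

p1 = True, p2 = True, p3 = False, p4 = True, p5 = False, p6 = False, p7 = True, p8 = True, p9 = False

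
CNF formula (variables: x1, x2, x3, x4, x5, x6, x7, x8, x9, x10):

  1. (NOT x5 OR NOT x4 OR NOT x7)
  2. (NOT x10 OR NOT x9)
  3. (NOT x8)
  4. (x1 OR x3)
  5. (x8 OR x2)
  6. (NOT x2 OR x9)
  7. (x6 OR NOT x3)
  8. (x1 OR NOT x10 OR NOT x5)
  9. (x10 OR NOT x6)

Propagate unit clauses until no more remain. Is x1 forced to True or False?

True

Unit clause (NOT x8) sets x8 = False.
In (x8 OR x2), x8 is now false; x2 must hold, so x2 = True.
In (NOT x2 OR x9), NOT x2 is now false; x9 must hold, so x9 = True.
In (NOT x9 OR NOT x10), NOT x9 is now false; NOT x10 must hold, so x10 = False.
In (x10 OR NOT x6), x10 is now false; NOT x6 must hold, so x6 = False.
In (NOT x3 OR x6), x6 is now false; NOT x3 must hold, so x3 = False.
From (x1 OR x3) and x3 = False: x1 = True.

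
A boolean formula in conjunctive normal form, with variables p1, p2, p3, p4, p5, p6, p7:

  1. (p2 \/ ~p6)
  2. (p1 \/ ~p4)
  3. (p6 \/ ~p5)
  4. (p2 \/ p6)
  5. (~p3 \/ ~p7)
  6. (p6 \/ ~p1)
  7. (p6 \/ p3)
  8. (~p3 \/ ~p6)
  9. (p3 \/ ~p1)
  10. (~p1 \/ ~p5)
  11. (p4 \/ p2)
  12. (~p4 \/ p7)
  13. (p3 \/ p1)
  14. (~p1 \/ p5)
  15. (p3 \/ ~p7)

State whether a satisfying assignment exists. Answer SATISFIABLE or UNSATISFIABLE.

SATISFIABLE

Pure literal: p2 appears only positively; assign p2 = True.
Branch on p1: take p1 = False.
  then p4 is forced to False.
  then p3 is forced to True.
  then p7 is forced to False.
  then p6 is forced to False.
  then p5 is forced to False.
Every clause has at least one true literal under this assignment.
So p1=F, p2=T, p3=T, p4=F, p5=F, p6=F, p7=F is a satisfying assignment.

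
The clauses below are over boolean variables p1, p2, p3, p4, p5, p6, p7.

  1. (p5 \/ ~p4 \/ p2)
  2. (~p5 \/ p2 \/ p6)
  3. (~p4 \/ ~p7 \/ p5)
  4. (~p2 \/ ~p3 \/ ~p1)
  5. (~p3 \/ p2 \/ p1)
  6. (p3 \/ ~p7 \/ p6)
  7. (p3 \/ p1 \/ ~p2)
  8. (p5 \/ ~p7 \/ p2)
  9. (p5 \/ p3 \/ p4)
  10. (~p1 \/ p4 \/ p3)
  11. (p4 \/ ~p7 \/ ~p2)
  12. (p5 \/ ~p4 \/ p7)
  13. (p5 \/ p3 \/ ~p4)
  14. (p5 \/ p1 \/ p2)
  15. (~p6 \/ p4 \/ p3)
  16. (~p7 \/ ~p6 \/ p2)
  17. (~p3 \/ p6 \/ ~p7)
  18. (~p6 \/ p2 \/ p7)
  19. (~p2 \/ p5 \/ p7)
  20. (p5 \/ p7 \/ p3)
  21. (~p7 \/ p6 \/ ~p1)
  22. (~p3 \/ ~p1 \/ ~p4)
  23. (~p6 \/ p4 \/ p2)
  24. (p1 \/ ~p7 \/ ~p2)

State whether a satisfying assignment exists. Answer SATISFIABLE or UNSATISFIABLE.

Try p1 = True.
The remaining clauses are satisfied by p2 = False, p3 = True, p4 = False, p5 = False, p6 = False, p7 = False.
Every clause has at least one true literal under this assignment.
So p1=T, p2=F, p3=T, p4=F, p5=F, p6=F, p7=F is a satisfying assignment.

SATISFIABLE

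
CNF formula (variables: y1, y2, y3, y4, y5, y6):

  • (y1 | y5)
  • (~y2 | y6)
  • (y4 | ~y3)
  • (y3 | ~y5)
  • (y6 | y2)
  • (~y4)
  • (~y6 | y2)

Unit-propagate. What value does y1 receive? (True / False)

True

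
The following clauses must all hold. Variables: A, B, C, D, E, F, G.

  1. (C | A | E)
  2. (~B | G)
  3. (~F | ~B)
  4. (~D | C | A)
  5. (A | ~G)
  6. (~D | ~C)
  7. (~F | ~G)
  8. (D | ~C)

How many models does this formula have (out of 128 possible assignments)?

Split on C, then A.
  C=1, A=1: a clause becomes empty — 0.
  C=1, A=0: a clause becomes empty — 0.
  C=0, A=1: D, E free; 4 ways for (B,F,G) × 2^2 = 16.
  C=0, A=0: remaining (B,D,E,F,G) ∈ {(0,0,1,0,0); (0,0,1,1,0)} — 2.
Total: 0 + 0 + 16 + 2 = 18.

18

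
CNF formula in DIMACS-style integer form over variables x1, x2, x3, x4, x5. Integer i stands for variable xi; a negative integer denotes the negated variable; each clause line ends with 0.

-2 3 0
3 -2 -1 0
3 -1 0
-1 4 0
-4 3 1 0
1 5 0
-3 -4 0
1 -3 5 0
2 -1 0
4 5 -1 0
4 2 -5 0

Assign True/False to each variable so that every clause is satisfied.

x1=0, x2=1, x3=1, x4=0, x5=1

Set x1 = False and propagate.
  then x5 is forced to True.
Branch on x2: take x2 = True.
  then x3 is forced to True.
  then x4 is forced to False.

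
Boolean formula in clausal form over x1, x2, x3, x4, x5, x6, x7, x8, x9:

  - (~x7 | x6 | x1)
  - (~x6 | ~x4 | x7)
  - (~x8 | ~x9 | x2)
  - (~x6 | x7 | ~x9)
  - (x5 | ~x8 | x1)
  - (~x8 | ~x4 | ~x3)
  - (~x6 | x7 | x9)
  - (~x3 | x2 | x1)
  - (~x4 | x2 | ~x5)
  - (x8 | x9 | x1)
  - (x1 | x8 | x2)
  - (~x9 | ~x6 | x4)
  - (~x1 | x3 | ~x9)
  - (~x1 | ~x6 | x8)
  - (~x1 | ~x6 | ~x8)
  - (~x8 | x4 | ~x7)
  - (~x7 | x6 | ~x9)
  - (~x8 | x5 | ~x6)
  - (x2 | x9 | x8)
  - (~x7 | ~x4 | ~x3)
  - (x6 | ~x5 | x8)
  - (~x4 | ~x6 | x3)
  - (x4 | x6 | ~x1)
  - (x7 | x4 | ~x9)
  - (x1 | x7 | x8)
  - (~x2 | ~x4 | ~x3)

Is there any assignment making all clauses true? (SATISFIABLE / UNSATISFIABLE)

Try x1 = True.
Branch on x2: take x2 = False.
Set x3 = False and propagate.
  then x9 is forced to False.
  then x8 is forced to True.
  then x6 is forced to False.
  then x4 is forced to True.
  then x5 is forced to False.
x7 is now unconstrained; take x7 = False.
Every clause has at least one true literal under this assignment.
So x1=True, x2=False, x3=False, x4=True, x5=False, x6=False, x7=False, x8=True, x9=False is a satisfying assignment.

SATISFIABLE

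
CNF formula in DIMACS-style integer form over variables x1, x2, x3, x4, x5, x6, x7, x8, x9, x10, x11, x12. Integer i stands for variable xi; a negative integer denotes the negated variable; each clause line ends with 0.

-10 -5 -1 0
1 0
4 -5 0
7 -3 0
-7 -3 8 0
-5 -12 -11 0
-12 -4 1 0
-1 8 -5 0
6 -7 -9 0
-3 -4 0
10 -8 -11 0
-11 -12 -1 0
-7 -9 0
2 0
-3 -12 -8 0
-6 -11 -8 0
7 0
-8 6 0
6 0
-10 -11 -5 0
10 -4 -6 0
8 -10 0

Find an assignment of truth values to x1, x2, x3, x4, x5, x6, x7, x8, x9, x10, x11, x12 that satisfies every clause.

Unit propagation: (x1) forces x1 = True.
The clause (x2) is unit: x2 must be True.
(x7) is a unit clause, so x7 = True.
Unit propagation: (~x9) forces x9 = False.
Unit propagation: (x6) forces x6 = True.
Pure literal: x3 appears only negated; assign x3 = False.
x5 occurs only negated in the remaining clauses — set x5 = False.
Set x4 = True and propagate.
  then x10 is forced to True.
  then x8 is forced to True.
  then x11 is forced to False.
x12 is now unconstrained; take x12 = True.
Every clause has at least one true literal under this assignment.
Check each clause:
  1. (~x10 | ~x5 | ~x1) — ~x5 is true.
  2. (x1) — x1 is true.
  3. (~x5 | x4) — ~x5 is true.
  4. (x7 | ~x3) — ~x3 is true.
  5. (~x7 | ~x3 | x8) — x8 is true.
  6. (~x11 | ~x12 | ~x5) — ~x5 is true.
  7. (~x4 | x1 | ~x12) — x1 is true.
  8. (~x1 | ~x5 | x8) — x8 is true.
  9. (~x7 | x6 | ~x9) — x6 is true.
  10. (~x3 | ~x4) — ~x3 is true.
  11. (x10 | ~x11 | ~x8) — x10 is true.
  12. (~x11 | ~x12 | ~x1) — ~x11 is true.
  13. (~x7 | ~x9) — ~x9 is true.
  14. (x2) — x2 is true.
  15. (~x3 | ~x12 | ~x8) — ~x3 is true.
  16. (~x6 | ~x11 | ~x8) — ~x11 is true.
  17. (x7) — x7 is true.
  18. (x6 | ~x8) — x6 is true.
  19. (x6) — x6 is true.
  20. (~x5 | ~x10 | ~x11) — ~x5 is true.
  21. (~x6 | ~x4 | x10) — x10 is true.
  22. (~x10 | x8) — x8 is true.

x1=True  x2=True  x3=False  x4=True  x5=False  x6=True  x7=True  x8=True  x9=False  x10=True  x11=False  x12=True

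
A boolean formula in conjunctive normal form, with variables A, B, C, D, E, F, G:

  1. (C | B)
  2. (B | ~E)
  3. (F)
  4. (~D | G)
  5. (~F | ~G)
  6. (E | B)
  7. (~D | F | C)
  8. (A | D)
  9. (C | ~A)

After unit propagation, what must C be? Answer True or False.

Unit clause (F) sets F = True.
(~F | ~G): since F = True, the clause reduces to (~G). G = False.
(~D | G): since G = False, the clause reduces to (~D). D = False.
In (D | A), D is now false; A must hold, so A = True.
(~A | C) with A = True leaves only C, so C = True.

True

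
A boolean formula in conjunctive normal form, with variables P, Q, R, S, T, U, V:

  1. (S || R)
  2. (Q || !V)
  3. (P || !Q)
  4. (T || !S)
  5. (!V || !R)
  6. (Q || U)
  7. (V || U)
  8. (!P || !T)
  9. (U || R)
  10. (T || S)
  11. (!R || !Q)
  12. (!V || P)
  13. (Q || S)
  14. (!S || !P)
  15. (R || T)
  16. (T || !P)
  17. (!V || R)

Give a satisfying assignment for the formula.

Pure literal: U appears only positively; assign U = True.
Set P = False and propagate.
  then Q is forced to False.
  then V is forced to False.
  then S is forced to True.
  then T is forced to True.
R is now unconstrained; take R = False.

P=False  Q=False  R=False  S=True  T=True  U=True  V=False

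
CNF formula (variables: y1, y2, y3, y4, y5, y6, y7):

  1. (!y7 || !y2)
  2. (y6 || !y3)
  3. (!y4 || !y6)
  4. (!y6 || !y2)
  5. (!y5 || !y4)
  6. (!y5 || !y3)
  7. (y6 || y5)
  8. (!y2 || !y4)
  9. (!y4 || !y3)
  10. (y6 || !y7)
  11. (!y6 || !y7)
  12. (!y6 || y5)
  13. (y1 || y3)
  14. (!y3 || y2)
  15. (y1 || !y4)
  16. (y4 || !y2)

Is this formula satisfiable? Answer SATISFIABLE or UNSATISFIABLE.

y1 occurs only positively in the remaining clauses — set y1 = True.
y7 occurs only negated in the remaining clauses — set y7 = False.
Try y2 = False.
  then y3 is forced to False.
The remaining clauses are satisfied by y4 = False, y5 = True, y6 = True.
Every clause has at least one true literal under this assignment.
So y1 = 1  y2 = 0  y3 = 0  y4 = 0  y5 = 1  y6 = 1  y7 = 0 is a satisfying assignment.

SATISFIABLE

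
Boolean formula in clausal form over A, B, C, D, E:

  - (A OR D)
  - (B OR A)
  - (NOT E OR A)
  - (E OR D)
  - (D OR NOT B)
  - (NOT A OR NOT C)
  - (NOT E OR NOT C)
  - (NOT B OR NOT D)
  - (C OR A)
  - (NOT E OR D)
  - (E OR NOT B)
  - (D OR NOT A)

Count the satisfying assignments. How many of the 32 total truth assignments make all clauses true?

2

The models are:
  A=1 B=0 C=0 D=1 E=0
  A=1 B=0 C=0 D=1 E=1
Count: 2.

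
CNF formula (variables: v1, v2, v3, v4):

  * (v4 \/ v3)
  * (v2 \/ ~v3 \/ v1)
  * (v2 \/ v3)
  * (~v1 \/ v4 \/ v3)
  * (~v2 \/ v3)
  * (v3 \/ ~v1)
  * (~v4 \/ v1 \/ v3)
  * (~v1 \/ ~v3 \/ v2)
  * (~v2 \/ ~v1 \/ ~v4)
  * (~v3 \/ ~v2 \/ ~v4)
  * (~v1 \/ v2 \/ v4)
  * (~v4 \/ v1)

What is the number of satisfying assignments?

Satisfying assignments:
  v1=F v2=T v3=T v4=F
  v1=T v2=T v3=T v4=F
Count: 2.

2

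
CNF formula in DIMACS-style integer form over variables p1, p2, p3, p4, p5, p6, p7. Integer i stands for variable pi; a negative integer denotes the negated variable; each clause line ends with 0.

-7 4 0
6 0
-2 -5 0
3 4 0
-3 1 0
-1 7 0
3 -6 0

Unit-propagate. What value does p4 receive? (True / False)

True

(p6) is a unit clause: p6 = True.
(p3 OR NOT p6) with p6 = True leaves only p3, so p3 = True.
(p1 OR NOT p3): since p3 = True, the clause reduces to (p1). p1 = True.
(NOT p1 OR p7): since p1 = True, the clause reduces to (p7). p7 = True.
(NOT p7 OR p4) with p7 = True leaves only p4, so p4 = True.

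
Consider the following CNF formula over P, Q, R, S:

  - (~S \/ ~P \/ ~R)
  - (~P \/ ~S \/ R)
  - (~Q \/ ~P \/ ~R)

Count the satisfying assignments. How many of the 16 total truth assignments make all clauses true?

11

Split on P, then R.
  P=T, R=T: remaining (Q,S) ∈ {(F,F)} — 1.
  P=T, R=F: remaining (Q,S) ∈ {(F,F); (T,F)} — 2.
  P=F, R=T: remaining (Q,S) ∈ {(F,F); (F,T); (T,F); (T,T)} — 4.
  P=F, R=F: remaining (Q,S) ∈ {(F,F); (F,T); (T,F); (T,T)} — 4.
Total: 1 + 2 + 4 + 4 = 11.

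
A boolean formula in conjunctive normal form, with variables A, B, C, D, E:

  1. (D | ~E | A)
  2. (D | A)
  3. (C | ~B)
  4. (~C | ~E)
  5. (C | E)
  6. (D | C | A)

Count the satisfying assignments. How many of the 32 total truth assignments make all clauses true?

9

Split on C, then A.
  C=1, A=1: remaining (B,D,E) ∈ {(0,0,0); (0,1,0); (1,0,0); (1,1,0)} — 4.
  C=1, A=0: remaining (B,D,E) ∈ {(0,1,0); (1,1,0)} — 2.
  C=0, A=1: remaining (B,D,E) ∈ {(0,0,1); (0,1,1)} — 2.
  C=0, A=0: remaining (B,D,E) ∈ {(0,1,1)} — 1.
Total: 4 + 2 + 2 + 1 = 9.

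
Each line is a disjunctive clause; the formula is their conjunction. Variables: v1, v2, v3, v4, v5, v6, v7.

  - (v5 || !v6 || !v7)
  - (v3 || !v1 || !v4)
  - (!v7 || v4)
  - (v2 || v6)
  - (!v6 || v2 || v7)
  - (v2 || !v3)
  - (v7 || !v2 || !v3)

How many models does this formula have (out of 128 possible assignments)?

22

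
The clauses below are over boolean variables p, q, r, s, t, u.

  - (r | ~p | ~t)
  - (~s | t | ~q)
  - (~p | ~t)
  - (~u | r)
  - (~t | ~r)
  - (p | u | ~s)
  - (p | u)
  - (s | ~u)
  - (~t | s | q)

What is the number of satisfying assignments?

8

Case analysis on t and p:
  t=1, p=1: a clause becomes empty — 0.
  t=1, p=0: a clause becomes empty — 0.
  t=0, p=1: 7 of the 16 assignments to (q,r,s,u) work.
  t=0, p=0: remaining (q,r,s,u) ∈ {(0,1,1,1)} — 1.
Total: 0 + 0 + 7 + 1 = 8.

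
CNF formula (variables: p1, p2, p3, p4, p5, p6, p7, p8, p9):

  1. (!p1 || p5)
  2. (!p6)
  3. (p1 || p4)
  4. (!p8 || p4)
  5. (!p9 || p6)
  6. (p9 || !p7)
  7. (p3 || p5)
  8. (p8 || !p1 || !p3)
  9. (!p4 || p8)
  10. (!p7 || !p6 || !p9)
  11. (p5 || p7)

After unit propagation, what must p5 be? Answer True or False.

Unit clause (!p6) sets p6 = False.
In (!p9 || p6), p6 is now false; !p9 must hold, so p9 = False.
In (!p7 || p9), p9 is now false; !p7 must hold, so p7 = False.
(p7 || p5) with p7 = False leaves only p5, so p5 = True.

True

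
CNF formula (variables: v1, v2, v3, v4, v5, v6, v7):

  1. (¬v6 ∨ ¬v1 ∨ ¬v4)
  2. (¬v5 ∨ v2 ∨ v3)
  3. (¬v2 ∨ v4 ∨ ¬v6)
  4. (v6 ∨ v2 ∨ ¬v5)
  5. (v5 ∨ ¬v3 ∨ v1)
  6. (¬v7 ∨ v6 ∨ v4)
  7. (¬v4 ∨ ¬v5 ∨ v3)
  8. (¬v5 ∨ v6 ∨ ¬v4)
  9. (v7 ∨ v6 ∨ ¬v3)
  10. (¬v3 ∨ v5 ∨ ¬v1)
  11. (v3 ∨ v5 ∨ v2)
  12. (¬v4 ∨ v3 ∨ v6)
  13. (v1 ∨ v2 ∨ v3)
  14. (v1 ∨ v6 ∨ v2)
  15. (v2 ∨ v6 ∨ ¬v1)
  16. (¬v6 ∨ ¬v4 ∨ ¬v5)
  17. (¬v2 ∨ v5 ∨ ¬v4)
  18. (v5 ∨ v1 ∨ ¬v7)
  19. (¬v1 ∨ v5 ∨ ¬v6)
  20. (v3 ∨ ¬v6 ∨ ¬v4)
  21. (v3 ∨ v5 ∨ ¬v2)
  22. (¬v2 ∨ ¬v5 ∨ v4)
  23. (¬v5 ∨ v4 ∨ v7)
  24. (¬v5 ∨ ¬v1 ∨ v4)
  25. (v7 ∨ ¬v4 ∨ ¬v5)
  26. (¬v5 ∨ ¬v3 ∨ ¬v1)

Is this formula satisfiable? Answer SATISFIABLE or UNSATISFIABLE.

SATISFIABLE

Branch on v1: take v1 = False.
Branch on v2: take v2 = False.
  then v3 is forced to True.
  then v5 is forced to True.
  then v6 is forced to True.
  then v4 is forced to False.
  then v7 is forced to True.
So v1=F, v2=F, v3=T, v4=F, v5=T, v6=T, v7=T is a satisfying assignment.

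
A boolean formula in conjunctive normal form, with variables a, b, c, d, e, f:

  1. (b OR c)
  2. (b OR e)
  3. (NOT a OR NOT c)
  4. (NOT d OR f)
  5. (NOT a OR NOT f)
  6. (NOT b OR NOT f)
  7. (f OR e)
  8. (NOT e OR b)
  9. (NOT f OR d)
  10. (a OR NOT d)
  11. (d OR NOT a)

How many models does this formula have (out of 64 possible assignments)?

Satisfying assignments:
  a=F b=T c=F d=F e=T f=F
  a=F b=T c=T d=F e=T f=F
That's 2 in total.

2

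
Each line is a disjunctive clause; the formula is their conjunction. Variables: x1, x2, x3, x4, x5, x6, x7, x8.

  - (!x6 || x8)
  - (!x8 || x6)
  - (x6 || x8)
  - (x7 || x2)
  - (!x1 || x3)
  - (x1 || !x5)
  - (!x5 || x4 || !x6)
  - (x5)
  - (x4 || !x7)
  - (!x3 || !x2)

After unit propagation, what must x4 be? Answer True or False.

Unit clause (x5) sets x5 = True.
From (x1 || !x5) and x5 = True: x1 = True.
(x3 || !x1) with x1 = True leaves only x3, so x3 = True.
In (!x2 || !x3), !x3 is now false; !x2 must hold, so x2 = False.
(x2 || x7): since x2 = False, the clause reduces to (x7). x7 = True.
In (!x7 || x4), !x7 is now false; x4 must hold, so x4 = True.

True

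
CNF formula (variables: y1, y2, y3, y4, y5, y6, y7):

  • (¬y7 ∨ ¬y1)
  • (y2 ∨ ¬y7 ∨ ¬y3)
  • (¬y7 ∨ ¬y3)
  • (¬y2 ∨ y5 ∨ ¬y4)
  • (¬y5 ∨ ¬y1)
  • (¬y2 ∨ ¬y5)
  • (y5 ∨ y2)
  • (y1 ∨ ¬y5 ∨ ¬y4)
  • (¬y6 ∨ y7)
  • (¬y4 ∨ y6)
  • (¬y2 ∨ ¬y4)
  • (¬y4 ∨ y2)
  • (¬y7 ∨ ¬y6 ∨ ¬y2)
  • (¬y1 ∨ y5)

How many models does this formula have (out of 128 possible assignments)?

Case analysis on y2 and y5:
  y2=T, y5=T: a clause becomes empty — 0.
  y2=T, y5=F: remaining (y1,y3,y4,y6,y7) ∈ {(F,F,F,F,F); (F,F,F,F,T); (F,T,F,F,F)} — 3.
  y2=F, y5=T: remaining (y1,y3,y4,y6,y7) ∈ {(F,F,F,F,F); (F,F,F,F,T); (F,F,F,T,T); (F,T,F,F,F)} — 4.
  y2=F, y5=F: a clause becomes empty — 0.
Total: 0 + 3 + 4 + 0 = 7.

7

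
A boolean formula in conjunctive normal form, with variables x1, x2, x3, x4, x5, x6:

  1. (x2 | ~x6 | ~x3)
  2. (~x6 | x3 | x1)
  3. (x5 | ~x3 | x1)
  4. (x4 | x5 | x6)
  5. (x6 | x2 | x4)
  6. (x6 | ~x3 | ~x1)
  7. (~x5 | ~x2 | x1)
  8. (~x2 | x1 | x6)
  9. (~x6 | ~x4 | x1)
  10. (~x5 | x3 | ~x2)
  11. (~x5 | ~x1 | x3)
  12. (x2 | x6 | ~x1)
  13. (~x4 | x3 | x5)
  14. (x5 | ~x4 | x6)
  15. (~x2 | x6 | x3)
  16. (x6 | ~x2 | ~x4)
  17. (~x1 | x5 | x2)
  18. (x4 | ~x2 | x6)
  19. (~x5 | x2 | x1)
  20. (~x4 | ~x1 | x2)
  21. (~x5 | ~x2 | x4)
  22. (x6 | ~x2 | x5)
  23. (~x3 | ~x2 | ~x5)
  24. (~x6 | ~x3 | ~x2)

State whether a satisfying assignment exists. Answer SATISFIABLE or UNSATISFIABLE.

Branch on x1: take x1 = True.
For the remaining variables, x2 = True, x3 = False, x4 = False, x5 = False, x6 = True works.
Every clause has at least one true literal under this assignment.
So x1 = 1  x2 = 1  x3 = 0  x4 = 0  x5 = 0  x6 = 1 is a satisfying assignment.

SATISFIABLE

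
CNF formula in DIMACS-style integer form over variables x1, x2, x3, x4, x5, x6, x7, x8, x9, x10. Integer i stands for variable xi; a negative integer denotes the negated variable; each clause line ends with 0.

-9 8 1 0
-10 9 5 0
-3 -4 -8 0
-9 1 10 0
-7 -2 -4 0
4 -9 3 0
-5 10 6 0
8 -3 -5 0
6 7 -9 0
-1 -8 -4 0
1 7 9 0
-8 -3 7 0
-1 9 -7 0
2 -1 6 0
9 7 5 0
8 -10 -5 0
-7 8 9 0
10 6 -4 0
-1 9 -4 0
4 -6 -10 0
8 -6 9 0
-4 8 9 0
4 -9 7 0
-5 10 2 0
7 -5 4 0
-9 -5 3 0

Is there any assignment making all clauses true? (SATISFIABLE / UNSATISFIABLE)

Set x1 = False and propagate.
For the remaining variables, x2 = False, x3 = False, x4 = True, x5 = False, x6 = True, x7 = False, x8 = True, x9 = True, x10 = True works.
So x1=False, x2=False, x3=False, x4=True, x5=False, x6=True, x7=False, x8=True, x9=True, x10=True is a satisfying assignment.

SATISFIABLE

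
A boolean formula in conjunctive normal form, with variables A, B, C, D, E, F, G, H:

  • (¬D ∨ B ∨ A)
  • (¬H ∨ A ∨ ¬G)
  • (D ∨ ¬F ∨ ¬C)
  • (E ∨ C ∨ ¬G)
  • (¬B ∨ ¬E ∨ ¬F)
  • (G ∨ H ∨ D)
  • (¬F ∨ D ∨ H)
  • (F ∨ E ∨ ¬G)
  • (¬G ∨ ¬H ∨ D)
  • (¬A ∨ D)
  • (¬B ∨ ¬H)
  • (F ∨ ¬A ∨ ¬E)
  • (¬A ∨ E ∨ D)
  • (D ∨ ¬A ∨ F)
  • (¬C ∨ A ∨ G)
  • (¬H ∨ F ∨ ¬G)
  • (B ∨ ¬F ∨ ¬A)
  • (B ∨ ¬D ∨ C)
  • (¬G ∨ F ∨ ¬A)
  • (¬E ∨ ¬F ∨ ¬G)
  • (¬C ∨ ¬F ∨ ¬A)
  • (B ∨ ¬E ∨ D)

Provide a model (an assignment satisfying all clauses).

A = T, B = T, C = F, D = T, E = F, F = F, G = F, H = F

Check each clause:
  1. (A ∨ B ∨ ¬D) — A is true.
  2. (¬H ∨ ¬G ∨ A) — ¬H is true.
  3. (¬C ∨ ¬F ∨ D) — ¬F is true.
  4. (E ∨ ¬G ∨ C) — ¬G is true.
  5. (¬E ∨ ¬F ∨ ¬B) — ¬F is true.
  6. (D ∨ G ∨ H) — D is true.
  7. (D ∨ H ∨ ¬F) — ¬F is true.
  8. (E ∨ ¬G ∨ F) — ¬G is true.
  9. (D ∨ ¬H ∨ ¬G) — ¬H is true.
  10. (D ∨ ¬A) — D is true.
  11. (¬H ∨ ¬B) — ¬H is true.
  12. (F ∨ ¬A ∨ ¬E) — ¬E is true.
  13. (D ∨ ¬A ∨ E) — D is true.
  14. (F ∨ ¬A ∨ D) — D is true.
  15. (G ∨ ¬C ∨ A) — A is true.
  16. (¬G ∨ F ∨ ¬H) — ¬H is true.
  17. (B ∨ ¬A ∨ ¬F) — B is true.
  18. (C ∨ ¬D ∨ B) — B is true.
  19. (¬G ∨ F ∨ ¬A) — ¬G is true.
  20. (¬G ∨ ¬E ∨ ¬F) — ¬G is true.
  21. (¬A ∨ ¬F ∨ ¬C) — ¬F is true.
  22. (¬E ∨ B ∨ D) — B is true.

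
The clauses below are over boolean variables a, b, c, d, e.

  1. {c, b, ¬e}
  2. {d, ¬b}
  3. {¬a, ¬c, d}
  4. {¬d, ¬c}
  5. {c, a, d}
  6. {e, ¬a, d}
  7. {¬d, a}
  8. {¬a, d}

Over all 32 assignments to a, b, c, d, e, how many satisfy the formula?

Satisfying assignments:
  a=F b=F c=T d=F e=F
  a=F b=F c=T d=F e=T
  a=T b=F c=F d=T e=F
  a=T b=T c=F d=T e=F
  a=T b=T c=F d=T e=T
That's 5 in total.

5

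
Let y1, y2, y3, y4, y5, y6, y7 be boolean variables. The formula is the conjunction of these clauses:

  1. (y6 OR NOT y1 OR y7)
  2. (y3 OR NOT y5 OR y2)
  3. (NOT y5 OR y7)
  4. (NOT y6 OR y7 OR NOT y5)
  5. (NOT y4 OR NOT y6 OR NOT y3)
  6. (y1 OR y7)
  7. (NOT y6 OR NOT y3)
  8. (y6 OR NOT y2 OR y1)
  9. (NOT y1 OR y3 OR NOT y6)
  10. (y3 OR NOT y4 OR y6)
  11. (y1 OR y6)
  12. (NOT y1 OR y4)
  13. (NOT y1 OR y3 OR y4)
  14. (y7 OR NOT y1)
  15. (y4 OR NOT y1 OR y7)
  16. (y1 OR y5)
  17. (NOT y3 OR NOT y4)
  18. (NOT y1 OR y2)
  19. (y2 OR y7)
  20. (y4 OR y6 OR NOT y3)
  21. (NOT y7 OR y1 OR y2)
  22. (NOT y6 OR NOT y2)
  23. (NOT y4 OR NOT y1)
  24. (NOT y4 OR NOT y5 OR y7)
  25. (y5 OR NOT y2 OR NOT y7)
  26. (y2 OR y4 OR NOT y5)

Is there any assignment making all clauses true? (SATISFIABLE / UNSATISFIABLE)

UNSATISFIABLE

y1 = True:
  propagation gives y4=True; an empty clause results — contradiction.
y1 = False:
  propagation gives y7=True, y6=True, y3=False, y5=True; an empty clause results — contradiction.
Every branch closes, so no satisfying assignment exists.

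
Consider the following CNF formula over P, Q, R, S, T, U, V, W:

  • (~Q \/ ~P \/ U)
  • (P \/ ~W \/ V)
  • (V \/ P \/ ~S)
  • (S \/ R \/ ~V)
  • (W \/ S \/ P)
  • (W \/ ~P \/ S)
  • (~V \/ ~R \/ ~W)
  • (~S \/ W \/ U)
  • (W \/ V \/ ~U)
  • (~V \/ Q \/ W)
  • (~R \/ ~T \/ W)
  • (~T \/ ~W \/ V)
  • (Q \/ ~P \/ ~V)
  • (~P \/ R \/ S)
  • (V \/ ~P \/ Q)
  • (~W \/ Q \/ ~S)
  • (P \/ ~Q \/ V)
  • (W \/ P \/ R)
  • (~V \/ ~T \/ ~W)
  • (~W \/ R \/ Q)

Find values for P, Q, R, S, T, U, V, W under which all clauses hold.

T occurs only negated in the remaining clauses — set T = False.
Try P = True.
Try Q = True.
  then U is forced to True.
Branch on R: take R = False.
  then S is forced to True.
For the remaining variables, V = True, W = True works.
Every clause has at least one true literal under this assignment.

P=T, Q=T, R=F, S=T, T=F, U=T, V=T, W=T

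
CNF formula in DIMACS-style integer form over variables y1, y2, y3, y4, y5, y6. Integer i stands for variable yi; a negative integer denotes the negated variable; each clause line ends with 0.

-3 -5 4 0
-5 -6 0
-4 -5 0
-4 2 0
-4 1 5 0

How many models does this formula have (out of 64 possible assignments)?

24

Case analysis on y4 and y5:
  y4=T, y5=T: a clause becomes empty — 0.
  y4=T, y5=F: remaining (y1,y2,y3,y6) ∈ {(T,T,F,F); (T,T,F,T); (T,T,T,F); (T,T,T,T)} — 4.
  y4=F, y5=T: remaining (y1,y2,y3,y6) ∈ {(F,F,F,F); (F,T,F,F); (T,F,F,F); (T,T,F,F)} — 4.
  y4=F, y5=F: y1, y2, y3, y6 free → 2^4 = 16.
Total: 0 + 4 + 4 + 16 = 24.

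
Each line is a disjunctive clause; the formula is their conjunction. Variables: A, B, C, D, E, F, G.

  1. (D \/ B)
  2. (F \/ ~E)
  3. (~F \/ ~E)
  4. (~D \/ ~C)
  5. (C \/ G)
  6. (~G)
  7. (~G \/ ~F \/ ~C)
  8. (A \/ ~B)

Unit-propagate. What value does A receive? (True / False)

True

Unit clause (~G) sets G = False.
(C \/ G) with G = False leaves only C, so C = True.
(~D \/ ~C) with C = True leaves only ~D, so D = False.
From (B \/ D) and D = False: B = True.
(A \/ ~B): since B = True, the clause reduces to (A). A = True.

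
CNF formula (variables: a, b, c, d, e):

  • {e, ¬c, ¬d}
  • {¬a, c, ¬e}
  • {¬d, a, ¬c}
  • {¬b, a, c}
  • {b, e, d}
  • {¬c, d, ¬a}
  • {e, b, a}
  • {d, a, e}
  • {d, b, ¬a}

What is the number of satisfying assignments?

Split on a, then d.
  a=1, d=1: remaining (b,c,e) ∈ {(0,0,0); (0,1,1); (1,0,0); (1,1,1)} — 4.
  a=1, d=0: remaining (b,c,e) ∈ {(1,0,0)} — 1.
  a=0, d=1: remaining (b,c,e) ∈ {(0,0,1)} — 1.
  a=0, d=0: remaining (b,c,e) ∈ {(0,0,1); (0,1,1); (1,1,1)} — 3.
Total: 4 + 1 + 1 + 3 = 9.

9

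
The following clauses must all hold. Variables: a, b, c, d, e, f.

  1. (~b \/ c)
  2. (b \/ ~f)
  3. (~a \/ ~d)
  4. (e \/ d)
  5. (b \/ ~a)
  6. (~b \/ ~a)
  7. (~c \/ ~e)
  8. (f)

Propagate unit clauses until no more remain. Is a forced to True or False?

False

(f) stands alone — f = True.
(~f \/ b) with f = True leaves only b, so b = True.
From (~b \/ c) and b = True: c = True.
(~a \/ ~b): since b = True, the clause reduces to (~a). a = False.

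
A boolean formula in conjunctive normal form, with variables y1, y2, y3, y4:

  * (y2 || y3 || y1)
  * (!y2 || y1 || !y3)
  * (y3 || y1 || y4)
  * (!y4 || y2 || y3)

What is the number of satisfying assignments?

10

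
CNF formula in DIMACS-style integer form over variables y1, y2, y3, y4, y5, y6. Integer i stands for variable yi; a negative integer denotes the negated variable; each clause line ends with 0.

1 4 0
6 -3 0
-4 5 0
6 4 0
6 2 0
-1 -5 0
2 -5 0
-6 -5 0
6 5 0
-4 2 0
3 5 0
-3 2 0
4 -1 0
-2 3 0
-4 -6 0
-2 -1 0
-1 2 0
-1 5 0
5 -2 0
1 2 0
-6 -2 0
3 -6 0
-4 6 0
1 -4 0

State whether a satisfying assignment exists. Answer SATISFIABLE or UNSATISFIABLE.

UNSATISFIABLE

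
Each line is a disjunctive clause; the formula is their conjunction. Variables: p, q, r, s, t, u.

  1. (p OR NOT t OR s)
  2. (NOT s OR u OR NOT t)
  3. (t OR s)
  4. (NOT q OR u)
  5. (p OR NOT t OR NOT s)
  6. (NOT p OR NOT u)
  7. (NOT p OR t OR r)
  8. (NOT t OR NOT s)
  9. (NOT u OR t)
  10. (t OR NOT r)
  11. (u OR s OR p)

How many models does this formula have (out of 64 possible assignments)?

3

The models are:
  p=0 q=0 r=0 s=1 t=0 u=0
  p=1 q=0 r=0 s=0 t=1 u=0
  p=1 q=0 r=1 s=0 t=1 u=0
That's 3 in total.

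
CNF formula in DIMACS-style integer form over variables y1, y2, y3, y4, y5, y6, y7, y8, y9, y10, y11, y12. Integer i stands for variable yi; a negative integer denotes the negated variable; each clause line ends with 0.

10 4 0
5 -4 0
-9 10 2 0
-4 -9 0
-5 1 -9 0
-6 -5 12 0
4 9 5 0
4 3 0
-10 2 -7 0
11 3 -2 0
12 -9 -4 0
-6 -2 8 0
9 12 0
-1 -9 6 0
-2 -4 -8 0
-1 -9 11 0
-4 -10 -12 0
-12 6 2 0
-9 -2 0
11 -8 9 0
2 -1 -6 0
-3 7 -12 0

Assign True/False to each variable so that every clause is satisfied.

y1=False, y2=False, y3=True, y4=False, y5=False, y6=False, y7=False, y8=True, y9=True, y10=True, y11=True, y12=False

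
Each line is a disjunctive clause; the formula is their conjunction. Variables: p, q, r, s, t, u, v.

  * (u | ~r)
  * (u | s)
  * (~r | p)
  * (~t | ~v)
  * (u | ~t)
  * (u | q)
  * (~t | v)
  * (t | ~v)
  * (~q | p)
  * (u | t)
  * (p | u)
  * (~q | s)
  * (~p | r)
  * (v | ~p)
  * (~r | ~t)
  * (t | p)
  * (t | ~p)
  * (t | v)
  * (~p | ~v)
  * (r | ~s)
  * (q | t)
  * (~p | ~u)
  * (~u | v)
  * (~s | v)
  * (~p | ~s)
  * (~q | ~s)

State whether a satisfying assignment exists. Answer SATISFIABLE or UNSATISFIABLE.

UNSATISFIABLE

p = True:
  propagation gives r=True, u=True; an empty clause results — contradiction.
p = False:
  propagation gives r=False, q=False, u=True, t=True; an empty clause results — contradiction.
Every branch closes, so no satisfying assignment exists.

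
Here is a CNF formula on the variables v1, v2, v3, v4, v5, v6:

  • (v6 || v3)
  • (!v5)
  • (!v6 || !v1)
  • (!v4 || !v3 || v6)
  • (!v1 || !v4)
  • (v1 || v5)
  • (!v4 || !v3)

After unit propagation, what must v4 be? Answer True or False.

False

Unit clause (!v5) sets v5 = False.
(v5 || v1) with v5 = False leaves only v1, so v1 = True.
(!v6 || !v1) with v1 = True leaves only !v6, so v6 = False.
(v6 || v3): since v6 = False, the clause reduces to (v3). v3 = True.
From (!v4 || v6 || !v3) and v3 = True, v6 = False: v4 = False.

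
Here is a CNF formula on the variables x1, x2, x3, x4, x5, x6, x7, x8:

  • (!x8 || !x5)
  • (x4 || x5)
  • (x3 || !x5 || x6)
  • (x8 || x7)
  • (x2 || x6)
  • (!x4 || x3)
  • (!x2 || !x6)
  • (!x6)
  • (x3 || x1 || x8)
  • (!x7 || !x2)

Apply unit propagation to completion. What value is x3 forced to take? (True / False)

Unit clause (!x6) sets x6 = False.
(x6 || x2) with x6 = False leaves only x2, so x2 = True.
In (!x7 || !x2), !x2 is now false; !x7 must hold, so x7 = False.
(x8 || x7) with x7 = False leaves only x8, so x8 = True.
(!x8 || !x5): since x8 = True, the clause reduces to (!x5). x5 = False.
(x5 || x4): since x5 = False, the clause reduces to (x4). x4 = True.
(x3 || !x4) with x4 = True leaves only x3, so x3 = True.

True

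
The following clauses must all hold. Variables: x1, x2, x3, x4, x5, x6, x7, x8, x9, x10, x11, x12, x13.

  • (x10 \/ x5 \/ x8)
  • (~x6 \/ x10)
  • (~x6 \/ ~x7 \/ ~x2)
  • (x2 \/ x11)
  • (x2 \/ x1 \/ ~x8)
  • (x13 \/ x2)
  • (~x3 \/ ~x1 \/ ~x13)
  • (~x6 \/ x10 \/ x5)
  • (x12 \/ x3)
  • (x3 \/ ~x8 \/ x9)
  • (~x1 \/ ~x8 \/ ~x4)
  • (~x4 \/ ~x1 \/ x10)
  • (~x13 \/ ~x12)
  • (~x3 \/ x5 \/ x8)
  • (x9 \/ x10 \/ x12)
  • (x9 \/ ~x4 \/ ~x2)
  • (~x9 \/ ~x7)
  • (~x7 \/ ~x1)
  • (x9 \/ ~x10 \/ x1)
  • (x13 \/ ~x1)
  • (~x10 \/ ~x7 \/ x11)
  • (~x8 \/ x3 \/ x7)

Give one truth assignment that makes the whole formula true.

x4 occurs only negated in the remaining clauses — set x4 = False.
x5 occurs only positively in the remaining clauses — set x5 = True.
Try x1 = False.
Set x2 = True and propagate.
Branch on x3: take x3 = True.
For the remaining variables, x6 = False, x7 = False, x8 = False, x9 = True, x10 = True, x11 = False, x12 = True, x13 = False works.

x1=False, x2=True, x3=True, x4=False, x5=True, x6=False, x7=False, x8=False, x9=True, x10=True, x11=False, x12=True, x13=False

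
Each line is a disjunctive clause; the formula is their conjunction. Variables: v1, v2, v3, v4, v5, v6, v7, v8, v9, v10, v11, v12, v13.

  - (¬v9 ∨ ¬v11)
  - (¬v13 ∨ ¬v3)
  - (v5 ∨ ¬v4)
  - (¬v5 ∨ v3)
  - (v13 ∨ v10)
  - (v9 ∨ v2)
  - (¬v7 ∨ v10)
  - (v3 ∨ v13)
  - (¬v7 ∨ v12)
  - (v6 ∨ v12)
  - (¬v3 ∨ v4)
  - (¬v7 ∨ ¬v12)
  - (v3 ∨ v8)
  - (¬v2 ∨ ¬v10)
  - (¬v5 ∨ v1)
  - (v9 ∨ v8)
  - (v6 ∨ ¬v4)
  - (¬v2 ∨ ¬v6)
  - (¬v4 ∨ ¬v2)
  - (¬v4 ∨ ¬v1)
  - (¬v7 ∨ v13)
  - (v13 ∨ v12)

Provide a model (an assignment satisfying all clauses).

v1=F, v2=F, v3=F, v4=F, v5=F, v6=F, v7=F, v8=T, v9=T, v10=T, v11=F, v12=T, v13=T

Check each clause:
  1. (¬v11 ∨ ¬v9) — ¬v11 is true.
  2. (¬v3 ∨ ¬v13) — ¬v3 is true.
  3. (¬v4 ∨ v5) — ¬v4 is true.
  4. (v3 ∨ ¬v5) — ¬v5 is true.
  5. (v13 ∨ v10) — v10 is true.
  6. (v9 ∨ v2) — v9 is true.
  7. (¬v7 ∨ v10) — ¬v7 is true.
  8. (v13 ∨ v3) — v13 is true.
  9. (¬v7 ∨ v12) — ¬v7 is true.
  10. (v6 ∨ v12) — v12 is true.
  11. (v4 ∨ ¬v3) — ¬v3 is true.
  12. (¬v7 ∨ ¬v12) — ¬v7 is true.
  13. (v8 ∨ v3) — v8 is true.
  14. (¬v10 ∨ ¬v2) — ¬v2 is true.
  15. (v1 ∨ ¬v5) — ¬v5 is true.
  16. (v9 ∨ v8) — v8 is true.
  17. (¬v4 ∨ v6) — ¬v4 is true.
  18. (¬v2 ∨ ¬v6) — ¬v6 is true.
  19. (¬v2 ∨ ¬v4) — ¬v4 is true.
  20. (¬v4 ∨ ¬v1) — ¬v4 is true.
  21. (¬v7 ∨ v13) — ¬v7 is true.
  22. (v13 ∨ v12) — v12 is true.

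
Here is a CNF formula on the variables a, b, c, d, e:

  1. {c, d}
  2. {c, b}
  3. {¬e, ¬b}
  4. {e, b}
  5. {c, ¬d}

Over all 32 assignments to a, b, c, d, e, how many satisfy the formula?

8

Split on b, then c.
  b=1, c=1: remaining (a,d,e) ∈ {(0,0,0); (0,1,0); (1,0,0); (1,1,0)} — 4.
  b=1, c=0: a clause becomes empty — 0.
  b=0, c=1: remaining (a,d,e) ∈ {(0,0,1); (0,1,1); (1,0,1); (1,1,1)} — 4.
  b=0, c=0: a clause becomes empty — 0.
Total: 4 + 0 + 4 + 0 = 8.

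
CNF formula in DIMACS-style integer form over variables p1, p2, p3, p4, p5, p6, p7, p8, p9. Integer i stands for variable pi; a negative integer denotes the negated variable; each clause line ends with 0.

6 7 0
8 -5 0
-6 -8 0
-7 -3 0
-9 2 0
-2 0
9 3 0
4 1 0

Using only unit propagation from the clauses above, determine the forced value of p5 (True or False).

False

(~p2) is a unit clause: p2 = False.
In (p2 \/ ~p9), p2 is now false; ~p9 must hold, so p9 = False.
From (p9 \/ p3) and p9 = False: p3 = True.
From (~p7 \/ ~p3) and p3 = True: p7 = False.
(p7 \/ p6) with p7 = False leaves only p6, so p6 = True.
From (~p8 \/ ~p6) and p6 = True: p8 = False.
In (~p5 \/ p8), p8 is now false; ~p5 must hold, so p5 = False.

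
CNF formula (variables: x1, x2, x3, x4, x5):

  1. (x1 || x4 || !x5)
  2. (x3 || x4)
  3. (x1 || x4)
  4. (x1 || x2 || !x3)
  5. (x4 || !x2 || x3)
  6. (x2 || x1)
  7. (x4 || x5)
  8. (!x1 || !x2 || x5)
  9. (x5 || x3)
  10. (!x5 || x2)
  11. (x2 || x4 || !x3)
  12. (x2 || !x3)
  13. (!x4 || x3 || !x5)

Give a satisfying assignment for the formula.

x1 = F, x2 = T, x3 = T, x4 = T, x5 = F

Try x1 = False.
  then x4 is forced to True.
  then x2 is forced to True.
Try x3 = True.
x5 is now unconstrained; take x5 = False.
Check each clause:
  1. (!x5 || x4 || x1) — !x5 is true.
  2. (x4 || x3) — x3 is true.
  3. (x4 || x1) — x4 is true.
  4. (x1 || x2 || !x3) — x2 is true.
  5. (x4 || !x2 || x3) — x3 is true.
  6. (x1 || x2) — x2 is true.
  7. (x5 || x4) — x4 is true.
  8. (x5 || !x1 || !x2) — !x1 is true.
  9. (x5 || x3) — x3 is true.
  10. (!x5 || x2) — x2 is true.
  11. (x2 || !x3 || x4) — x2 is true.
  12. (!x3 || x2) — x2 is true.
  13. (x3 || !x5 || !x4) — x3 is true.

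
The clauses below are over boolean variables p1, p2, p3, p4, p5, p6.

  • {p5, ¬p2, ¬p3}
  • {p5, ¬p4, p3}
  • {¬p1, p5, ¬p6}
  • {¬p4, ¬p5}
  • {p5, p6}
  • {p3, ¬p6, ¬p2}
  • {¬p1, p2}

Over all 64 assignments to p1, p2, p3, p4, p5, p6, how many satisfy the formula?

13

Split on p5, then p2.
  p5=1, p2=1: p1 free; 3 ways for (p3,p4,p6) × 2^1 = 6.
  p5=1, p2=0: remaining (p1,p3,p4,p6) ∈ {(0,0,0,0); (0,0,0,1); (0,1,0,0); (0,1,0,1)} — 4.
  p5=0, p2=1: a clause becomes empty — 0.
  p5=0, p2=0: remaining (p1,p3,p4,p6) ∈ {(0,0,0,1); (0,1,0,1); (0,1,1,1)} — 3.
Total: 6 + 4 + 0 + 3 = 13.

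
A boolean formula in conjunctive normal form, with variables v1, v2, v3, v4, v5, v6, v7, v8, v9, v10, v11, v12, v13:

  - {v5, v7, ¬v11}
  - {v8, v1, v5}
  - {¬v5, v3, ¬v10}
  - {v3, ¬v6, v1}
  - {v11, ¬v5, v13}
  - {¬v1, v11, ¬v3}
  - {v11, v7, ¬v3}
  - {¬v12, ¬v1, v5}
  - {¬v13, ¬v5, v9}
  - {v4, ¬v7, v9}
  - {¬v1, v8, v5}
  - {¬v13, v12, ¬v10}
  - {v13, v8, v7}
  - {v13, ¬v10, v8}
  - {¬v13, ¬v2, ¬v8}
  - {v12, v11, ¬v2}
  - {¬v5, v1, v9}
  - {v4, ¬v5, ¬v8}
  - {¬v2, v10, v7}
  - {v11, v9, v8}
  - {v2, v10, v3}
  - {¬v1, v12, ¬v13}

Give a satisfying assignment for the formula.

Pure literal: v4 appears only positively; assign v4 = True.
v6 occurs only negated in the remaining clauses — set v6 = False.
Set v1 = True and propagate.
The remaining clauses are satisfied by v2 = False, v3 = True, v5 = True, v7 = True, v8 = True, v9 = True, v10 = False, v11 = True, v12 = True, v13 = False.
Every clause has at least one true literal under this assignment.

v1 = T, v2 = F, v3 = T, v4 = T, v5 = T, v6 = F, v7 = T, v8 = T, v9 = T, v10 = F, v11 = T, v12 = T, v13 = F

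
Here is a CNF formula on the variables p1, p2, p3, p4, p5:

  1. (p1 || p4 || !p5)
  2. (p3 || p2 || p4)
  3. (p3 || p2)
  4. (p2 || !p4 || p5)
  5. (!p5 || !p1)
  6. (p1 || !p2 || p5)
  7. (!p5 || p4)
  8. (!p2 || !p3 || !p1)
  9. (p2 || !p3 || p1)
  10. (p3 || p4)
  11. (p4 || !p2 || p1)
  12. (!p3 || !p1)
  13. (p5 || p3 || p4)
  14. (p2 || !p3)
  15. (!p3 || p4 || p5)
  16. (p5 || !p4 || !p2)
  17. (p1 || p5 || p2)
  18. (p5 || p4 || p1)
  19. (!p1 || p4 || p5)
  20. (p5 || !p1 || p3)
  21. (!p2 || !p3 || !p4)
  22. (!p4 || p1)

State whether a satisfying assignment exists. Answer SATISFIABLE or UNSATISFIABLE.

UNSATISFIABLE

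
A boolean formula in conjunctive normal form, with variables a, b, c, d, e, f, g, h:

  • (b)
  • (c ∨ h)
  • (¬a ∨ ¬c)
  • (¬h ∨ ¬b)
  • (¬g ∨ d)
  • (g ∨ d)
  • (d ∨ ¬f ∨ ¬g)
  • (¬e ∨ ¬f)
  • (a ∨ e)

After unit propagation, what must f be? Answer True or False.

Unit clause (b) sets b = True.
From (¬h ∨ ¬b) and b = True: h = False.
In (c ∨ h), h is now false; c must hold, so c = True.
In (¬c ∨ ¬a), ¬c is now false; ¬a must hold, so a = False.
From (e ∨ a) and a = False: e = True.
In (¬f ∨ ¬e), ¬e is now false; ¬f must hold, so f = False.

False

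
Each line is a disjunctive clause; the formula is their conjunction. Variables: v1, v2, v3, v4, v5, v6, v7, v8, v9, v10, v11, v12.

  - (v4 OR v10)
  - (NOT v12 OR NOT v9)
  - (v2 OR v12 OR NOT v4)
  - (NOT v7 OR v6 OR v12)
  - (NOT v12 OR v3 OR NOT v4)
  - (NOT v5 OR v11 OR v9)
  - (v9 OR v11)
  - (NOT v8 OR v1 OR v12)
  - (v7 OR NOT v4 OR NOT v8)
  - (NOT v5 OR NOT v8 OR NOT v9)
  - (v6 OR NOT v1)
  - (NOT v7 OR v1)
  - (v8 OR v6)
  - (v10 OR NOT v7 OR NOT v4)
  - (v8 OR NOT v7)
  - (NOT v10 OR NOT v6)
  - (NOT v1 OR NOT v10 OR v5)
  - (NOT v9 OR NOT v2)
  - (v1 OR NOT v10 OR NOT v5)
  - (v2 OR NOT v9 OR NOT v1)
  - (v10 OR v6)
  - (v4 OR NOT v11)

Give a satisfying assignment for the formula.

v1 = F, v2 = T, v3 = T, v4 = T, v5 = T, v6 = T, v7 = F, v8 = F, v9 = F, v10 = F, v11 = T, v12 = F

v3 occurs only positively in the remaining clauses — set v3 = True.
Set v1 = False and propagate.
  then v7 is forced to False.
Branch on v2: take v2 = True.
  then v9 is forced to False.
  then v11 is forced to True.
  then v4 is forced to True.
  then v8 is forced to False.
  then v6 is forced to True.
  then v10 is forced to False.
v5, v12 are now unconstrained; take v5 = True, v12 = False.
Every clause has at least one true literal under this assignment.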